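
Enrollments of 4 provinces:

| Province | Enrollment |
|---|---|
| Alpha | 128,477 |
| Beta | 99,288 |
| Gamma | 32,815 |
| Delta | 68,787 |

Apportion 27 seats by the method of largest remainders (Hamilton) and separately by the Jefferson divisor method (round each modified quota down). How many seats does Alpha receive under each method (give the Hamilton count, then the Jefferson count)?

Hamilton: Alpha 10, Beta 8, Gamma 3, Delta 6.
Jefferson: Alpha 11, Beta 8, Gamma 2, Delta 6.
Alpha gets 10 under Hamilton and 11 under Jefferson.

10 and 11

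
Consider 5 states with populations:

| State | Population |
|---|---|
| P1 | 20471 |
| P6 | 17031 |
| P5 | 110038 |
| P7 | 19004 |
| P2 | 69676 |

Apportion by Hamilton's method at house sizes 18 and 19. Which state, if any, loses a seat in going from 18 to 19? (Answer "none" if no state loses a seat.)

P7

At 18 seats: P1 2, P6 1, P5 8, P7 2, P2 5.
At 19 seats: P1 2, P6 1, P5 9, P7 1, P2 6.
P7 drops from 2 to 1.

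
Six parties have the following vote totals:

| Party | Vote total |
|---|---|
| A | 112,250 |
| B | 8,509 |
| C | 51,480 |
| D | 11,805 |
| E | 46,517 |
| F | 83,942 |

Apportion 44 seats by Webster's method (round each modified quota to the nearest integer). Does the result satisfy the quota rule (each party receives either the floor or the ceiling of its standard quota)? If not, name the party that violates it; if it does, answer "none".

none

Standard quotas: A 15.704, B 1.190, C 7.202, D 1.652, E 6.508, F 11.744.
Webster allocation: A 16, B 1, C 7, D 2, E 6, F 12.
Every allocation lies between the lower and upper quota.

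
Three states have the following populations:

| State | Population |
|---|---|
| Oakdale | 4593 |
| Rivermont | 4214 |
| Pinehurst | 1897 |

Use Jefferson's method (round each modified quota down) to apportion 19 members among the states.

Oakdale 8, Rivermont 8, Pinehurst 3

Standard divisor 10704/19 ≈ 563.368; standard quotas: Oakdale 8.153, Rivermont 7.480, Pinehurst 3.367.
Rounding down gives 8, 7, 3 = 18 seats, so the divisor must be adjusted.
With modified divisor 520: modified quotas Oakdale 8.833, Rivermont 8.104, Pinehurst 3.648.
Rounding down: Oakdale 8, Rivermont 8, Pinehurst 3 (total 19).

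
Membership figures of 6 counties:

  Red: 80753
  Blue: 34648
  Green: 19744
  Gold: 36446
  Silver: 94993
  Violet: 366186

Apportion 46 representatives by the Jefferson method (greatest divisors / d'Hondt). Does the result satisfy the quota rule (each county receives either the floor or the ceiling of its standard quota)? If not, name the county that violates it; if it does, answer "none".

Standard quotas: Red 5.870, Blue 2.519, Green 1.435, Gold 2.649, Silver 6.906, Violet 26.620.
Jefferson allocation: Red 6, Blue 2, Green 1, Gold 2, Silver 7, Violet 28.
Violet has quota 26.620 (lower 26, upper 27) but receives 28 — outside the quota interval.

Violet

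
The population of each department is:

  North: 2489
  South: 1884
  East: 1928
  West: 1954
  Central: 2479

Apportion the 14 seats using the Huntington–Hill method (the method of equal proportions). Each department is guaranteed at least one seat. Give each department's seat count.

North 3, South 2, East 3, West 3, Central 3

With divisor 778: modified quotas North 3.199, South 2.422, East 2.478, West 2.512, Central 3.186.
Geometric-mean thresholds: North √(3·4)=3.464, South √(2·3)=2.449, East √(2·3)=2.449, West √(2·3)=2.449, Central √(3·4)=3.464.
Each quota rounded against its threshold gives North 3, South 2, East 3, West 3, Central 3 (total 14).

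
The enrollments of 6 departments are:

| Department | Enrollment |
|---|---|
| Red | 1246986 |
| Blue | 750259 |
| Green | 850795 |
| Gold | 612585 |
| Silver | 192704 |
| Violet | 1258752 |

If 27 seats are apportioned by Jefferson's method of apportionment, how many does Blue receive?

Standard divisor 4912081/27 ≈ 181928.926; standard quotas: Red 6.854, Blue 4.124, Green 4.677, Gold 3.367, Silver 1.059, Violet 6.919.
Rounding down gives 6, 4, 4, 3, 1, 6 = 24 seats, so the divisor must be adjusted.
With modified divisor 163800: modified quotas Red 7.613, Blue 4.580, Green 5.194, Gold 3.740, Silver 1.176, Violet 7.685.
Rounding down: Red 7, Blue 4, Green 5, Gold 3, Silver 1, Violet 7 (total 27).
Blue receives 4.

4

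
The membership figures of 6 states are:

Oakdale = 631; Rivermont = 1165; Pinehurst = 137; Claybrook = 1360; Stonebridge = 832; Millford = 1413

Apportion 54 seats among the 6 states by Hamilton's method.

Total 5538; standard divisor 5538/54 ≈ 102.556.
Standard quotas: Oakdale 6.153, Rivermont 11.360, Pinehurst 1.336, Claybrook 13.261, Stonebridge 8.113, Millford 13.778.
Lower quotas: Oakdale 6, Rivermont 11, Pinehurst 1, Claybrook 13, Stonebridge 8, Millford 13 (sum 52, leaving 2 seats).
Remainders in descending order: Millford 0.778, Rivermont 0.360, Pinehurst 0.336, Claybrook 0.261, Oakdale 0.153, Stonebridge 0.113.
Largest remainders: Millford, Rivermont receive the extra seats.

Oakdale 6, Rivermont 12, Pinehurst 1, Claybrook 13, Stonebridge 8, Millford 14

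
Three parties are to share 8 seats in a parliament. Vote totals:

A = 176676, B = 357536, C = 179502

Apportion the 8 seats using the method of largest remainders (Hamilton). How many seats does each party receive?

A 2; B 4; C 2

The standard divisor is 713714/8 ≈ 89214.25.
Standard quotas: A 1.9804, B 4.0076, C 2.0120.
Lower quotas: A 1, B 4, C 2 (sum 7, leaving 1 seat).
Remainders in descending order: A 0.9804, C 0.0120, B 0.0076.
Largest remainder: A receives the extra seat.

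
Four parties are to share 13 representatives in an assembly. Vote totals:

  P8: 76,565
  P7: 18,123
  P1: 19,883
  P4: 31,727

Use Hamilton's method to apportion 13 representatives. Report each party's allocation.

P8 7, P7 1, P1 2, P4 3

Standard divisor: 146298 ÷ 13 ≈ 11253.692.
Standard quotas: P8 6.8035, P7 1.6104, P1 1.7668, P4 2.8193.
Lower quotas: P8 6, P7 1, P1 1, P4 2 (sum 10, leaving 3 seats).
Remainders in descending order: P4 0.8193, P8 0.8035, P1 0.7668, P7 0.6104.
The surplus seats go to P4, P8, P1.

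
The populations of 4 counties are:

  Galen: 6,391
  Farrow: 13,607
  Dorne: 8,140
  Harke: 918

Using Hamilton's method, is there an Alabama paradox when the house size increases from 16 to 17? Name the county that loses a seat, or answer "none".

Harke

At 16 seats: Galen 4, Farrow 7, Dorne 4, Harke 1.
At 17 seats: Galen 4, Farrow 8, Dorne 5, Harke 0.
Harke drops from 1 to 0.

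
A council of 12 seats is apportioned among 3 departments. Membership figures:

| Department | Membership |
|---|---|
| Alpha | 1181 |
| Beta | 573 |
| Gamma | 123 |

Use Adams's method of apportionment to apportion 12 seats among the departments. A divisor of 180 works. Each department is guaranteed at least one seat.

Alpha=7, Beta=4, Gamma=1

With modified divisor 180: modified quotas Alpha 6.561, Beta 3.183, Gamma 0.683.
Rounding up: Alpha 7, Beta 4, Gamma 1 (total 12).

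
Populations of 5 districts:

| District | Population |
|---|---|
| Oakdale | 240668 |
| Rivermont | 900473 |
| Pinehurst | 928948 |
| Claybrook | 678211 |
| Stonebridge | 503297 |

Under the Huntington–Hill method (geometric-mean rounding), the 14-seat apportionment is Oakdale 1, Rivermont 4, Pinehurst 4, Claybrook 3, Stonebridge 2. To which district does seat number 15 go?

Priority for the next seat is population ÷ (√(s·(s+1))).
Priorities: Oakdale 170177.975, Rivermont 201351.884, Pinehurst 207719.088, Claybrook 195782.652, Stonebridge 205470.140.
Highest priority: Pinehurst.

Pinehurst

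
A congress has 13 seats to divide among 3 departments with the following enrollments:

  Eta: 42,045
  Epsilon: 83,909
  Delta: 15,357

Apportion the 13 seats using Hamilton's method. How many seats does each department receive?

Standard divisor: 141311 ÷ 13 ≈ 10870.077.
Standard quotas: Eta 3.8680, Epsilon 7.7193, Delta 1.4128.
Lower quotas: Eta 3, Epsilon 7, Delta 1 (sum 11, leaving 2 seats).
Remainders in descending order: Eta 0.8680, Epsilon 0.7193, Delta 0.4128.
The surplus seats go to Eta, Epsilon.

Eta: 4, Epsilon: 8, Delta: 1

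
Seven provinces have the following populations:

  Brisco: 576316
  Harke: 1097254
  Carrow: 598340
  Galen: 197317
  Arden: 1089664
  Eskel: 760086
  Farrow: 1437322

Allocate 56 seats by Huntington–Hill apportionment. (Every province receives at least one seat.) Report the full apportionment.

With divisor 104257: modified quotas Brisco 5.528, Harke 10.525, Carrow 5.739, Galen 1.893, Arden 10.452, Eskel 7.291, Farrow 13.786.
Geometric-mean thresholds: Brisco √(5·6)=5.477, Harke √(10·11)=10.488, Carrow √(5·6)=5.477, Galen √(1·2)=1.414, Arden √(10·11)=10.488, Eskel √(7·8)=7.483, Farrow √(13·14)=13.491.
Each quota rounded against its threshold gives Brisco 6, Harke 11, Carrow 6, Galen 2, Arden 10, Eskel 7, Farrow 14 (total 56).

Brisco: 6, Harke: 11, Carrow: 6, Galen: 2, Arden: 10, Eskel: 7, Farrow: 14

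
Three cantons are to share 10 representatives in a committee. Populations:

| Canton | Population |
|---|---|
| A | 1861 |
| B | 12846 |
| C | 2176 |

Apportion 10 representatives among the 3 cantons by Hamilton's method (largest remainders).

A=1, B=8, C=1

Standard divisor: 16883 ÷ 10 ≈ 1688.3.
Standard quotas: A 1.1023, B 7.6088, C 1.2889.
Lower quotas: A 1, B 7, C 1 (sum 9, leaving 1 seat).
Remainders in descending order: B 0.6088, C 0.2889, A 0.1023.
The surplus seat goes to B.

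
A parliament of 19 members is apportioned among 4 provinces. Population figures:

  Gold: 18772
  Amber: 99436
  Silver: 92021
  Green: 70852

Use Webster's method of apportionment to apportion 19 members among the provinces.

Standard divisor 281081/19 ≈ 14793.737; standard quotas: Gold 1.269, Amber 6.721, Silver 6.220, Green 4.789.
Rounding to the nearest integer gives Gold 1, Amber 7, Silver 6, Green 5 — total 19, matching the house size, so no adjustment is needed.

Gold 1; Amber 7; Silver 6; Green 5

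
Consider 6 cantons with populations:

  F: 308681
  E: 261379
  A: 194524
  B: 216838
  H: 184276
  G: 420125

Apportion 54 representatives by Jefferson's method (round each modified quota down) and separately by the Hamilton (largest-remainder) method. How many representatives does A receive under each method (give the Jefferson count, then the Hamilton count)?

Jefferson: F 11, E 9, A 6, B 7, H 6, G 15.
Hamilton: F 11, E 9, A 7, B 7, H 6, G 14.
A gets 6 under Jefferson and 7 under Hamilton.

6 and 7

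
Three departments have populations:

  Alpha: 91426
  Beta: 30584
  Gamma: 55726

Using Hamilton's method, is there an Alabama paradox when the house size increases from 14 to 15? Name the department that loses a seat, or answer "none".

Beta

At 14 seats: Alpha 7, Beta 3, Gamma 4.
At 15 seats: Alpha 8, Beta 2, Gamma 5.
Beta drops from 3 to 2.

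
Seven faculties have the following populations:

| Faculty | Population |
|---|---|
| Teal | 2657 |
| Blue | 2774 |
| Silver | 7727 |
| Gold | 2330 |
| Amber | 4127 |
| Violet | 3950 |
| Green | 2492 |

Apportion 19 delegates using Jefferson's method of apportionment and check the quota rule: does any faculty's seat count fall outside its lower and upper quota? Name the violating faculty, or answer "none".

none

Standard quotas: Teal 1.937, Blue 2.023, Silver 5.634, Gold 1.699, Amber 3.009, Violet 2.880, Green 1.817.
Jefferson allocation: Teal 2, Blue 2, Silver 6, Gold 1, Amber 3, Violet 3, Green 2.
Every allocation lies between the lower and upper quota.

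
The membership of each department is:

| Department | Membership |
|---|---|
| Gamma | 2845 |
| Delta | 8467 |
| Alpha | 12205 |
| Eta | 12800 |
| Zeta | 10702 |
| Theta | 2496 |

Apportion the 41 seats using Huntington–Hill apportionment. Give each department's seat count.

Gamma: 2, Delta: 7, Alpha: 10, Eta: 11, Zeta: 9, Theta: 2

With divisor 1192: modified quotas Gamma 2.387, Delta 7.103, Alpha 10.239, Eta 10.738, Zeta 8.978, Theta 2.094.
Geometric-mean thresholds: Gamma √(2·3)=2.449, Delta √(7·8)=7.483, Alpha √(10·11)=10.488, Eta √(10·11)=10.488, Zeta √(8·9)=8.485, Theta √(2·3)=2.449.
Each quota rounded against its threshold gives Gamma 2, Delta 7, Alpha 10, Eta 11, Zeta 9, Theta 2 (total 41).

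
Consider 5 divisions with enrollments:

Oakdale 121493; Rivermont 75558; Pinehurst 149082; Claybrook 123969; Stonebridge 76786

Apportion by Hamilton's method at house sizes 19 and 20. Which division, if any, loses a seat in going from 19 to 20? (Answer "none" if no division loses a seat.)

At 19 seats: Oakdale 4, Rivermont 3, Pinehurst 5, Claybrook 4, Stonebridge 3.
At 20 seats: Oakdale 4, Rivermont 3, Pinehurst 5, Claybrook 5, Stonebridge 3.
No division's allocation decreased.

none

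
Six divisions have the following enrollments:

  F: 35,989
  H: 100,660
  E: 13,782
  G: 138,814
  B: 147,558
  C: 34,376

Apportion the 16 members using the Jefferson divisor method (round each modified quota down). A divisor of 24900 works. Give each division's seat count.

With modified divisor 24900: modified quotas F 1.445, H 4.043, E 0.553, G 5.575, B 5.926, C 1.381.
Rounding down: F 1, H 4, E 0, G 5, B 5, C 1 (total 16).

F: 1; H: 4; E: 0; G: 5; B: 5; C: 1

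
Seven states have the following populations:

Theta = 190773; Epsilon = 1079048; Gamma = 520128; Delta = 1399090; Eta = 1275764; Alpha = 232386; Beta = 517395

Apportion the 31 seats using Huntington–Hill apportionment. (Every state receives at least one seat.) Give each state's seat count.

Theta: 1; Epsilon: 7; Gamma: 3; Delta: 8; Eta: 8; Alpha: 1; Beta: 3

With divisor 165693: modified quotas Theta 1.151, Epsilon 6.512, Gamma 3.139, Delta 8.444, Eta 7.700, Alpha 1.403, Beta 3.123.
Geometric-mean thresholds: Theta √(1·2)=1.414, Epsilon √(6·7)=6.481, Gamma √(3·4)=3.464, Delta √(8·9)=8.485, Eta √(7·8)=7.483, Alpha √(1·2)=1.414, Beta √(3·4)=3.464.
Each quota rounded against its threshold gives Theta 1, Epsilon 7, Gamma 3, Delta 8, Eta 8, Alpha 1, Beta 3 (total 31).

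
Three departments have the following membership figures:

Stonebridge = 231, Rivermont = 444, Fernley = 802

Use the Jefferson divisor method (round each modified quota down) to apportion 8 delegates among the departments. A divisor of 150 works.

Stonebridge=1, Rivermont=2, Fernley=5

With modified divisor 150: modified quotas Stonebridge 1.540, Rivermont 2.960, Fernley 5.347.
Rounding down: Stonebridge 1, Rivermont 2, Fernley 5 (total 8).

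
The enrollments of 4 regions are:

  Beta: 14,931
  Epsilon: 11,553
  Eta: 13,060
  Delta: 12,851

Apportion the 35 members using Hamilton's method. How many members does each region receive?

Total 52395; standard divisor 52395/35 = 1497.
Standard quotas: Beta 9.9739, Epsilon 7.7174, Eta 8.7241, Delta 8.5845.
Lower quotas: Beta 9, Epsilon 7, Eta 8, Delta 8 (sum 32, leaving 3 seats).
Remainders in descending order: Beta 0.9739, Eta 0.7241, Epsilon 0.7174, Delta 0.5845.
Largest remainders: Beta, Eta, Epsilon receive the extra seats.

Beta=10, Epsilon=8, Eta=9, Delta=8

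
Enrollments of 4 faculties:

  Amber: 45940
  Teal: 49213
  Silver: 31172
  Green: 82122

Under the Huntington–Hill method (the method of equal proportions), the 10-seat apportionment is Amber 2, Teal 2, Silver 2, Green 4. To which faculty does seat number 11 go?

Priority for the next seat is population ÷ (√(s·(s+1))).
Priorities: Amber 18754.926, Teal 20091.123, Silver 12725.916, Green 18363.037.
Highest priority: Teal.

Teal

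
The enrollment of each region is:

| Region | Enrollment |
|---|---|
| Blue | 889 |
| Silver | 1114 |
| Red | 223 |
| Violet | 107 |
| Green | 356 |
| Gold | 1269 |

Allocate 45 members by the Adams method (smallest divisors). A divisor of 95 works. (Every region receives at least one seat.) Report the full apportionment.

Blue 10, Silver 12, Red 3, Violet 2, Green 4, Gold 14

With modified divisor 95: modified quotas Blue 9.358, Silver 11.726, Red 2.347, Violet 1.126, Green 3.747, Gold 13.358.
Rounding up: Blue 10, Silver 12, Red 3, Violet 2, Green 4, Gold 14 (total 45).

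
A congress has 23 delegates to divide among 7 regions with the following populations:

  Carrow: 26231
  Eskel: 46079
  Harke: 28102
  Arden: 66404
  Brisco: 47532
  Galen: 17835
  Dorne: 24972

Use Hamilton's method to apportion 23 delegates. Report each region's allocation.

Carrow 2, Eskel 4, Harke 3, Arden 6, Brisco 4, Galen 2, Dorne 2

Total 257155; standard divisor 257155/23 ≈ 11180.652.
Standard quotas: Carrow 2.3461, Eskel 4.1213, Harke 2.5134, Arden 5.9392, Brisco 4.2513, Galen 1.5952, Dorne 2.2335.
Lower quotas: Carrow 2, Eskel 4, Harke 2, Arden 5, Brisco 4, Galen 1, Dorne 2 (sum 20, leaving 3 seats).
Remainders in descending order: Arden 0.9392, Galen 0.5952, Harke 0.5134, Carrow 0.3461, Brisco 0.2513, Dorne 0.2335, Eskel 0.1213.
The surplus seats go to Arden, Galen, Harke.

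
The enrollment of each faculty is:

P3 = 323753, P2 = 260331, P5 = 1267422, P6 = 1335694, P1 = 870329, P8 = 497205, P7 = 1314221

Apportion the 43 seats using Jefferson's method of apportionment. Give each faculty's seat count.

Standard divisor 5868955/43 ≈ 136487.326; standard quotas: P3 2.372, P2 1.907, P5 9.286, P6 9.786, P1 6.377, P8 3.643, P7 9.629.
Rounding down gives 2, 1, 9, 9, 6, 3, 9 = 39 seats, so the divisor must be adjusted.
With modified divisor 125500: modified quotas P3 2.580, P2 2.074, P5 10.099, P6 10.643, P1 6.935, P8 3.962, P7 10.472.
Rounding down: P3 2, P2 2, P5 10, P6 10, P1 6, P8 3, P7 10 (total 43).

P3: 2, P2: 2, P5: 10, P6: 10, P1: 6, P8: 3, P7: 10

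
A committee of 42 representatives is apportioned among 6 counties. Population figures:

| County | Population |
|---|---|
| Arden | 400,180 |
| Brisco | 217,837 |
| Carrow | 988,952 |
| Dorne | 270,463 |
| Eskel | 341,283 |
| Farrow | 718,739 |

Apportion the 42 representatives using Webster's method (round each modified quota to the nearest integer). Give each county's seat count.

Arden 6, Brisco 3, Carrow 14, Dorne 4, Eskel 5, Farrow 10

Standard divisor 2937454/42 ≈ 69939.381; standard quotas: Arden 5.722, Brisco 3.115, Carrow 14.140, Dorne 3.867, Eskel 4.880, Farrow 10.277.
Rounding to the nearest integer gives Arden 6, Brisco 3, Carrow 14, Dorne 4, Eskel 5, Farrow 10 — total 42, matching the house size, so no adjustment is needed.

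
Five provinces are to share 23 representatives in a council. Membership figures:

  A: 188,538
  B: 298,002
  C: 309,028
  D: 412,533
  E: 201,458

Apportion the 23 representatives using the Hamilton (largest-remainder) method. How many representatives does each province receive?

Standard divisor: 1409559 ÷ 23 ≈ 61285.174.
Standard quotas: A 3.0764, B 4.8625, C 5.0425, D 6.7314, E 3.2872.
Lower quotas: A 3, B 4, C 5, D 6, E 3 (sum 21, leaving 2 seats).
Remainders in descending order: B 0.8625, D 0.7314, E 0.2872, A 0.0764, C 0.0425.
The surplus seats go to B, D.

A: 3, B: 5, C: 5, D: 7, E: 3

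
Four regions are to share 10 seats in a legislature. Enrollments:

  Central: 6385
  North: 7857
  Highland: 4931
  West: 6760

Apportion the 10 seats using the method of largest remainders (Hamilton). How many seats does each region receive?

The standard divisor is 25933/10 ≈ 2593.3.
Standard quotas: Central 2.4621, North 3.0297, Highland 1.9014, West 2.6067.
Lower quotas: Central 2, North 3, Highland 1, West 2 (sum 8, leaving 2 seats).
Remainders in descending order: Highland 0.9014, West 0.6067, Central 0.4621, North 0.0297.
Largest remainders: Highland, West receive the extra seats.

Central 2, North 3, Highland 2, West 3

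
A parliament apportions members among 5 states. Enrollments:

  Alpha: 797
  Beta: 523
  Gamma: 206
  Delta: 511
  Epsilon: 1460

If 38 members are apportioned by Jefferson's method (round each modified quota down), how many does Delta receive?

5

Standard divisor 3497/38 ≈ 92.026; standard quotas: Alpha 8.661, Beta 5.683, Gamma 2.238, Delta 5.553, Epsilon 15.865.
Rounding down gives 8, 5, 2, 5, 15 = 35 seats, so the divisor must be adjusted.
With modified divisor 86.5: modified quotas Alpha 9.214, Beta 6.046, Gamma 2.382, Delta 5.908, Epsilon 16.879.
Rounding down: Alpha 9, Beta 6, Gamma 2, Delta 5, Epsilon 16 (total 38).
Delta receives 5.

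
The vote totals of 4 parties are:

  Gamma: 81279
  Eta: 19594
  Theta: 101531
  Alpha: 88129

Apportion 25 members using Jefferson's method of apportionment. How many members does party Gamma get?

Standard divisor 290533/25 ≈ 11621.32; standard quotas: Gamma 6.994, Eta 1.686, Theta 8.737, Alpha 7.583.
Rounding down gives 6, 1, 8, 7 = 22 seats, so the divisor must be adjusted.
With modified divisor 10600: modified quotas Gamma 7.668, Eta 1.848, Theta 9.578, Alpha 8.314.
Rounding down: Gamma 7, Eta 1, Theta 9, Alpha 8 (total 25).
Gamma receives 7.

7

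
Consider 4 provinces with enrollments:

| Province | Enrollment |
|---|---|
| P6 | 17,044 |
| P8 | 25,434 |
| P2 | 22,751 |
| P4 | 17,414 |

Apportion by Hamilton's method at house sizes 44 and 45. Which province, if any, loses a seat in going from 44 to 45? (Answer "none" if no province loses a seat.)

none

At 44 seats: P6 9, P8 14, P2 12, P4 9.
At 45 seats: P6 9, P8 14, P2 12, P4 10.
No province's allocation decreased.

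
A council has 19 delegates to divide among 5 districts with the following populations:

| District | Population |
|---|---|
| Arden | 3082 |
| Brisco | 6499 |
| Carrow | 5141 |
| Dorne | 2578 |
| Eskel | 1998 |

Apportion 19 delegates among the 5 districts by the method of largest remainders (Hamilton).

Arden: 3, Brisco: 6, Carrow: 5, Dorne: 3, Eskel: 2

The standard divisor is 19298/19 ≈ 1015.684.
Standard quotas: Arden 3.0344, Brisco 6.3986, Carrow 5.0616, Dorne 2.5382, Eskel 1.9671.
Lower quotas: Arden 3, Brisco 6, Carrow 5, Dorne 2, Eskel 1 (sum 17, leaving 2 seats).
Remainders in descending order: Eskel 0.9671, Dorne 0.5382, Brisco 0.3986, Carrow 0.0616, Arden 0.0344.
The surplus seats go to Eskel, Dorne.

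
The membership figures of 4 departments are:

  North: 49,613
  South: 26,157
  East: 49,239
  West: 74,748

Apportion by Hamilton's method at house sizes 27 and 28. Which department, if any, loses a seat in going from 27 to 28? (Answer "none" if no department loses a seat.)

none

At 27 seats: North 7, South 3, East 7, West 10.
At 28 seats: North 7, South 4, East 7, West 10.
No department's allocation decreased.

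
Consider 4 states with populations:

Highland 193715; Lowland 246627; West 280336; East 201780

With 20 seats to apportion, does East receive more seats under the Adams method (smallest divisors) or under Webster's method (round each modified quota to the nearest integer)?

Adams: Highland 4, Lowland 5, West 6, East 5.
Webster: Highland 4, Lowland 6, West 6, East 4.
East gets 5 under Adams and 4 under Webster.

Adams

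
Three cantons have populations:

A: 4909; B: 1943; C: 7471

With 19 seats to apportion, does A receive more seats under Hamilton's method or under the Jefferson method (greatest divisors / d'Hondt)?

Jefferson

Hamilton: A 6, B 3, C 10.
Jefferson: A 7, B 2, C 10.
A gets 6 under Hamilton and 7 under Jefferson.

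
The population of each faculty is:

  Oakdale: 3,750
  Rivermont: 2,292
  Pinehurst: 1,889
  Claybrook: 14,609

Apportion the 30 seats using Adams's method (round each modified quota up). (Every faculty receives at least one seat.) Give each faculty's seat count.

Oakdale 5, Rivermont 3, Pinehurst 3, Claybrook 19

Standard divisor 22540/30 ≈ 751.333; standard quotas: Oakdale 4.991, Rivermont 3.051, Pinehurst 2.514, Claybrook 19.444.
Rounding up gives 5, 4, 3, 20 = 32 seats, so the divisor must be adjusted.
With modified divisor 800: modified quotas Oakdale 4.688, Rivermont 2.865, Pinehurst 2.361, Claybrook 18.261.
Rounding up: Oakdale 5, Rivermont 3, Pinehurst 3, Claybrook 19 (total 30).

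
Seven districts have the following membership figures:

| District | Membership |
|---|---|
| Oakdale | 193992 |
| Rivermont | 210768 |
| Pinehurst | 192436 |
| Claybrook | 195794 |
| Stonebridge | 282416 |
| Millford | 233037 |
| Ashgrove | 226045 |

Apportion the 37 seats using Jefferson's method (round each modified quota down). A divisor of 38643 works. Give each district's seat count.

With modified divisor 38643: modified quotas Oakdale 5.020, Rivermont 5.454, Pinehurst 4.980, Claybrook 5.067, Stonebridge 7.308, Millford 6.031, Ashgrove 5.850.
Rounding down: Oakdale 5, Rivermont 5, Pinehurst 4, Claybrook 5, Stonebridge 7, Millford 6, Ashgrove 5 (total 37).

Oakdale=5, Rivermont=5, Pinehurst=4, Claybrook=5, Stonebridge=7, Millford=6, Ashgrove=5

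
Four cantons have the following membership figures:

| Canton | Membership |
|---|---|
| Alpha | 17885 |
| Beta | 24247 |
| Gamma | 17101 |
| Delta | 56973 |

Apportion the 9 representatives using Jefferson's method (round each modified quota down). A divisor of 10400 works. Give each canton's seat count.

Alpha: 1, Beta: 2, Gamma: 1, Delta: 5

With modified divisor 10400: modified quotas Alpha 1.720, Beta 2.331, Gamma 1.644, Delta 5.478.
Rounding down: Alpha 1, Beta 2, Gamma 1, Delta 5 (total 9).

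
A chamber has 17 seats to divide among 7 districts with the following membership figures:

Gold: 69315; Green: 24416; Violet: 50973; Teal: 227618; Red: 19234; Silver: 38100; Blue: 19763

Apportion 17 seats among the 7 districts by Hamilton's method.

Gold 3, Green 1, Violet 2, Teal 8, Red 1, Silver 1, Blue 1

Standard divisor: 449419 ÷ 17 ≈ 26436.412.
Standard quotas: Gold 2.6220, Green 0.9236, Violet 1.9281, Teal 8.6100, Red 0.7276, Silver 1.4412, Blue 0.7476.
Lower quotas: Gold 2, Green 0, Violet 1, Teal 8, Red 0, Silver 1, Blue 0 (sum 12, leaving 5 seats).
Remainders in descending order: Violet 0.9281, Green 0.9236, Blue 0.7476, Red 0.7276, Gold 0.6220, Teal 0.6100, Silver 0.4412.
Largest remainders: Violet, Green, Blue, Red, Gold receive the extra seats.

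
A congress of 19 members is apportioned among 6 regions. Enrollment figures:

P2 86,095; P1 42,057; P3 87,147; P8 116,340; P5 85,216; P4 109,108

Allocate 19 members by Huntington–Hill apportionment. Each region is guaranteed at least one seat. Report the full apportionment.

P2 3; P1 2; P3 3; P8 4; P5 3; P4 4

With divisor 27877: modified quotas P2 3.088, P1 1.509, P3 3.126, P8 4.173, P5 3.057, P4 3.914.
Geometric-mean thresholds: P2 √(3·4)=3.464, P1 √(1·2)=1.414, P3 √(3·4)=3.464, P8 √(4·5)=4.472, P5 √(3·4)=3.464, P4 √(3·4)=3.464.
Each quota rounded against its threshold gives P2 3, P1 2, P3 3, P8 4, P5 3, P4 4 (total 19).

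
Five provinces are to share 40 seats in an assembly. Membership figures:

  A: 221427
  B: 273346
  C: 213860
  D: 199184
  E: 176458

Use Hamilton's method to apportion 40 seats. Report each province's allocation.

A=8; B=10; C=8; D=7; E=7

The standard divisor is 1084275/40 ≈ 27106.875.
Standard quotas: A 8.1687, B 10.0840, C 7.8895, D 7.3481, E 6.5097.
Lower quotas: A 8, B 10, C 7, D 7, E 6 (sum 38, leaving 2 seats).
Remainders in descending order: C 0.8895, E 0.5097, D 0.3481, A 0.1687, B 0.0840.
The surplus seats go to C, E.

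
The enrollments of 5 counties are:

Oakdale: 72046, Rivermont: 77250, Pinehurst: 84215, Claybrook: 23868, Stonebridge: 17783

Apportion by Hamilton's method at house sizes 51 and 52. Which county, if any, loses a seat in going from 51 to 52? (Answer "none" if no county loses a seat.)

Claybrook

At 51 seats: Oakdale 13, Rivermont 14, Pinehurst 16, Claybrook 5, Stonebridge 3.
At 52 seats: Oakdale 14, Rivermont 15, Pinehurst 16, Claybrook 4, Stonebridge 3.
Claybrook drops from 5 to 4.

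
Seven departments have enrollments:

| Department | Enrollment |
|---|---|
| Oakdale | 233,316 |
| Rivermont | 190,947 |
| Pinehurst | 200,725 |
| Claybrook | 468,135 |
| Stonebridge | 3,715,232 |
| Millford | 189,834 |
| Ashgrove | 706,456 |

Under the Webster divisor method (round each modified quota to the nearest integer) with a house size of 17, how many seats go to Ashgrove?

Standard divisor 5704645/17 ≈ 335567.353; standard quotas: Oakdale 0.695, Rivermont 0.569, Pinehurst 0.598, Claybrook 1.395, Stonebridge 11.071, Millford 0.566, Ashgrove 2.105.
Rounding to the nearest integer gives 1, 1, 1, 1, 11, 1, 2 = 18 seats, so the divisor must be adjusted.
With modified divisor 361583: modified quotas Oakdale 0.645, Rivermont 0.528, Pinehurst 0.555, Claybrook 1.295, Stonebridge 10.275, Millford 0.525, Ashgrove 1.954.
Rounding to the nearest integer: Oakdale 1, Rivermont 1, Pinehurst 1, Claybrook 1, Stonebridge 10, Millford 1, Ashgrove 2 (total 17).
Ashgrove receives 2.

2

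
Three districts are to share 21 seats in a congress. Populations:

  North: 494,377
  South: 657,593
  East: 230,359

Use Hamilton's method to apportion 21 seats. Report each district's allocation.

North 8, South 10, East 3

The standard divisor is 1382329/21 ≈ 65825.19.
Standard quotas: North 7.5105, South 9.9900, East 3.4996.
Lower quotas: North 7, South 9, East 3 (sum 19, leaving 2 seats).
Remainders in descending order: South 0.9900, North 0.5105, East 0.4996.
Largest remainders: South, North receive the extra seats.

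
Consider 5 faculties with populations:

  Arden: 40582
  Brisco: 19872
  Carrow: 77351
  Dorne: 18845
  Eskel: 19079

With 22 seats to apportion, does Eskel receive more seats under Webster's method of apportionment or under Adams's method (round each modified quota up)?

Webster: Arden 5, Brisco 3, Carrow 10, Dorne 2, Eskel 2.
Adams: Arden 5, Brisco 3, Carrow 9, Dorne 2, Eskel 3.
Eskel gets 2 under Webster and 3 under Adams.

Adams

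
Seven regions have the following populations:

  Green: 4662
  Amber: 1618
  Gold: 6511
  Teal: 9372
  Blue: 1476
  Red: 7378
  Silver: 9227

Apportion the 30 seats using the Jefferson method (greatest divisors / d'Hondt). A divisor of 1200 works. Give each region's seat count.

With modified divisor 1200: modified quotas Green 3.885, Amber 1.348, Gold 5.426, Teal 7.810, Blue 1.230, Red 6.148, Silver 7.689.
Rounding down: Green 3, Amber 1, Gold 5, Teal 7, Blue 1, Red 6, Silver 7 (total 30).

Green 3; Amber 1; Gold 5; Teal 7; Blue 1; Red 6; Silver 7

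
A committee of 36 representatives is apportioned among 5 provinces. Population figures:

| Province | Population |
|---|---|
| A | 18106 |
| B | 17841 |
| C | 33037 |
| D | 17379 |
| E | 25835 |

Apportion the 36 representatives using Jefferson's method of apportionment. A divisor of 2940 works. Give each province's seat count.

With modified divisor 2940: modified quotas A 6.159, B 6.068, C 11.237, D 5.911, E 8.787.
Rounding down: A 6, B 6, C 11, D 5, E 8 (total 36).

A=6, B=6, C=11, D=5, E=8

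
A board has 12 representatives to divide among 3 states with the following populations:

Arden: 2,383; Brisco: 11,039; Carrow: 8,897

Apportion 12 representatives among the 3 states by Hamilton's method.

The standard divisor is 22319/12 ≈ 1859.917.
Standard quotas: Arden 1.2812, Brisco 5.9352, Carrow 4.7835.
Lower quotas: Arden 1, Brisco 5, Carrow 4 (sum 10, leaving 2 seats).
Remainders in descending order: Brisco 0.9352, Carrow 0.7835, Arden 0.2812.
The surplus seats go to Brisco, Carrow.

Arden=1, Brisco=6, Carrow=5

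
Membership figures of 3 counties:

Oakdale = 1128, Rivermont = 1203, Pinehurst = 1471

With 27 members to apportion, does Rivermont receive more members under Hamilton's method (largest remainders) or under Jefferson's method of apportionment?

Hamilton: Oakdale 8, Rivermont 9, Pinehurst 10.
Jefferson: Oakdale 8, Rivermont 8, Pinehurst 11.
Rivermont gets 9 under Hamilton and 8 under Jefferson.

Hamilton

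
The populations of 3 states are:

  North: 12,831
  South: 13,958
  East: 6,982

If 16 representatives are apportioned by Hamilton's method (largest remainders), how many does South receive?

Standard divisor: 33771 ÷ 16 ≈ 2110.688.
Standard quotas: North 6.0791, South 6.6130, East 3.3079.
Lower quotas: North 6, South 6, East 3 (sum 15, leaving 1 seat).
Remainders in descending order: South 0.6130, East 0.3079, North 0.0791.
Largest remainder: South receives the extra seat.
South receives 7.

7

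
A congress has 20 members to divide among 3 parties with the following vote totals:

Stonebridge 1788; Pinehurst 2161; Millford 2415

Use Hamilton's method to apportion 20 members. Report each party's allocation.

Stonebridge=6; Pinehurst=7; Millford=7

The standard divisor is 6364/20 ≈ 318.2.
Standard quotas: Stonebridge 5.619, Pinehurst 6.791, Millford 7.590.
Lower quotas: Stonebridge 5, Pinehurst 6, Millford 7 (sum 18, leaving 2 seats).
Remainders in descending order: Pinehurst 0.791, Stonebridge 0.619, Millford 0.590.
Largest remainders: Pinehurst, Stonebridge receive the extra seats.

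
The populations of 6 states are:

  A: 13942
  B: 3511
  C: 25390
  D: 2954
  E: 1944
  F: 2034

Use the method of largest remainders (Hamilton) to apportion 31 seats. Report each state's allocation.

A=9; B=2; C=16; D=2; E=1; F=1

Total 49775; standard divisor 49775/31 ≈ 1605.645.
Standard quotas: A 8.6831, B 2.1867, C 15.8130, D 1.8398, E 1.2107, F 1.2668.
Lower quotas: A 8, B 2, C 15, D 1, E 1, F 1 (sum 28, leaving 3 seats).
Remainders in descending order: D 0.8398, C 0.8130, A 0.6831, F 0.2668, E 0.2107, B 0.1867.
The surplus seats go to D, C, A.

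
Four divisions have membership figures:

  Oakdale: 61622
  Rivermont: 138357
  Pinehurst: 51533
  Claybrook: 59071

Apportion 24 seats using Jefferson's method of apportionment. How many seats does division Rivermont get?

11

Standard divisor 310583/24 ≈ 12940.958; standard quotas: Oakdale 4.762, Rivermont 10.691, Pinehurst 3.982, Claybrook 4.565.
Rounding down gives 4, 10, 3, 4 = 21 seats, so the divisor must be adjusted.
With modified divisor 12100: modified quotas Oakdale 5.093, Rivermont 11.434, Pinehurst 4.259, Claybrook 4.882.
Rounding down: Oakdale 5, Rivermont 11, Pinehurst 4, Claybrook 4 (total 24).
Rivermont receives 11.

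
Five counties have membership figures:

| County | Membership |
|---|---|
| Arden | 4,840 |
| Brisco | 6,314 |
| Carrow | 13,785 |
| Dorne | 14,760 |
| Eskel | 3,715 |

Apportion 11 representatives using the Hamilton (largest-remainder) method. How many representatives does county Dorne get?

4

Standard divisor: 43414 ÷ 11 ≈ 3946.727.
Standard quotas: Arden 1.2263, Brisco 1.5998, Carrow 3.4928, Dorne 3.7398, Eskel 0.9413.
Lower quotas: Arden 1, Brisco 1, Carrow 3, Dorne 3, Eskel 0 (sum 8, leaving 3 seats).
Remainders in descending order: Eskel 0.9413, Dorne 0.7398, Brisco 0.5998, Carrow 0.4928, Arden 0.2263.
The surplus seats go to Eskel, Dorne, Brisco.
Dorne receives 4.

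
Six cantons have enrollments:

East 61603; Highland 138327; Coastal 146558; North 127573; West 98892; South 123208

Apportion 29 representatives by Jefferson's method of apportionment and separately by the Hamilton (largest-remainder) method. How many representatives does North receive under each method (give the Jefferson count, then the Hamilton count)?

Jefferson: East 2, Highland 6, Coastal 6, North 6, West 4, South 5.
Hamilton: East 3, Highland 6, Coastal 6, North 5, West 4, South 5.
North gets 6 under Jefferson and 5 under Hamilton.

6 and 5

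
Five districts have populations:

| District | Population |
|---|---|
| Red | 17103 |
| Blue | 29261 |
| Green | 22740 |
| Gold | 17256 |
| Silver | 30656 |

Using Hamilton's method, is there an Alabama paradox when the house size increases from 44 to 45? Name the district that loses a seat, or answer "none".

none

At 44 seats: Red 6, Blue 11, Green 9, Gold 6, Silver 12.
At 45 seats: Red 6, Blue 11, Green 9, Gold 7, Silver 12.
No district's allocation decreased.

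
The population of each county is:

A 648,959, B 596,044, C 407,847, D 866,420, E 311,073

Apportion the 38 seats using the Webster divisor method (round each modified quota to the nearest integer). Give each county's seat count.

Standard divisor 2830343/38 ≈ 74482.711; standard quotas: A 8.713, B 8.002, C 5.476, D 11.632, E 4.176.
Rounding to the nearest integer gives A 9, B 8, C 5, D 12, E 4 — total 38, matching the house size, so no adjustment is needed.

A: 9; B: 8; C: 5; D: 12; E: 4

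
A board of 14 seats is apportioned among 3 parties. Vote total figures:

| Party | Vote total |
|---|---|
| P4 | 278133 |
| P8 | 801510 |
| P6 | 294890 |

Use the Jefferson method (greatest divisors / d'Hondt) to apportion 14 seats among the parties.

Standard divisor 1374533/14 ≈ 98180.929; standard quotas: P4 2.833, P8 8.164, P6 3.004.
Rounding down gives 2, 8, 3 = 13 seats, so the divisor must be adjusted.
With modified divisor 90900: modified quotas P4 3.060, P8 8.817, P6 3.244.
Rounding down: P4 3, P8 8, P6 3 (total 14).

P4 3; P8 8; P6 3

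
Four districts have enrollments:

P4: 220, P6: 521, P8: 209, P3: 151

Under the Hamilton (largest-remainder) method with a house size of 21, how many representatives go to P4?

The standard divisor is 1101/21 ≈ 52.429.
Standard quotas: P4 4.196, P6 9.937, P8 3.986, P3 2.880.
Lower quotas: P4 4, P6 9, P8 3, P3 2 (sum 18, leaving 3 seats).
Remainders in descending order: P8 0.986, P6 0.937, P3 0.880, P4 0.196.
The surplus seats go to P8, P6, P3.
P4 receives 4.

4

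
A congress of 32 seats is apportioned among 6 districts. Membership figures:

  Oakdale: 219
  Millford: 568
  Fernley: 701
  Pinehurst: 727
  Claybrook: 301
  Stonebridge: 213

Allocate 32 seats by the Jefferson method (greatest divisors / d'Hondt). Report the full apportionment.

Oakdale 2, Millford 7, Fernley 9, Pinehurst 9, Claybrook 3, Stonebridge 2

Standard divisor 2729/32 ≈ 85.281; standard quotas: Oakdale 2.568, Millford 6.660, Fernley 8.220, Pinehurst 8.525, Claybrook 3.529, Stonebridge 2.498.
Rounding down gives 2, 6, 8, 8, 3, 2 = 29 seats, so the divisor must be adjusted.
With modified divisor 77: modified quotas Oakdale 2.844, Millford 7.377, Fernley 9.104, Pinehurst 9.442, Claybrook 3.909, Stonebridge 2.766.
Rounding down: Oakdale 2, Millford 7, Fernley 9, Pinehurst 9, Claybrook 3, Stonebridge 2 (total 32).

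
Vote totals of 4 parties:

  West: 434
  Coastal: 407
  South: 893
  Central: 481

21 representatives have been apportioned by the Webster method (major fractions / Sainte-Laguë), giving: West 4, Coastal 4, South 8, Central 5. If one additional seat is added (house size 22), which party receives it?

South

Priority for the next seat is population ÷ (current seats + 0.5).
Priorities: West 96.444, Coastal 90.444, South 105.059, Central 87.455.
Highest priority: South.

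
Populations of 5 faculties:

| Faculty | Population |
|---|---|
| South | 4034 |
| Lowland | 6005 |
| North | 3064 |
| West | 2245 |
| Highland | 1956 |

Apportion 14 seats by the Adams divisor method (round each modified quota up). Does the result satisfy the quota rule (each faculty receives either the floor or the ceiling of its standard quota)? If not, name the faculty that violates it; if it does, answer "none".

Standard quotas: South 3.264, Lowland 4.858, North 2.479, West 1.816, Highland 1.583.
Adams allocation: South 3, Lowland 4, North 3, West 2, Highland 2.
Every allocation lies between the lower and upper quota.

none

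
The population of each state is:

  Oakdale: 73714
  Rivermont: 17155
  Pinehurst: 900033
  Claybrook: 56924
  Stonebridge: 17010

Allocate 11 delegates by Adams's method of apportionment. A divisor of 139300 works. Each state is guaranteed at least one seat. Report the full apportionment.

Oakdale: 1; Rivermont: 1; Pinehurst: 7; Claybrook: 1; Stonebridge: 1

With modified divisor 139300: modified quotas Oakdale 0.529, Rivermont 0.123, Pinehurst 6.461, Claybrook 0.409, Stonebridge 0.122.
Rounding up: Oakdale 1, Rivermont 1, Pinehurst 7, Claybrook 1, Stonebridge 1 (total 11).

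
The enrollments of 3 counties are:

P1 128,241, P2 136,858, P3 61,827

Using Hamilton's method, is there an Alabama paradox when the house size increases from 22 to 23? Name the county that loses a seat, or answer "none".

none

At 22 seats: P1 9, P2 9, P3 4.
At 23 seats: P1 9, P2 10, P3 4.
No county's allocation decreased.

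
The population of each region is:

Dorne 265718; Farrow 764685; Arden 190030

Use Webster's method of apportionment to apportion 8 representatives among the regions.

Dorne 2, Farrow 5, Arden 1

Standard divisor 1220433/8 ≈ 152554.125; standard quotas: Dorne 1.742, Farrow 5.013, Arden 1.246.
Rounding to the nearest integer gives Dorne 2, Farrow 5, Arden 1 — total 8, matching the house size, so no adjustment is needed.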